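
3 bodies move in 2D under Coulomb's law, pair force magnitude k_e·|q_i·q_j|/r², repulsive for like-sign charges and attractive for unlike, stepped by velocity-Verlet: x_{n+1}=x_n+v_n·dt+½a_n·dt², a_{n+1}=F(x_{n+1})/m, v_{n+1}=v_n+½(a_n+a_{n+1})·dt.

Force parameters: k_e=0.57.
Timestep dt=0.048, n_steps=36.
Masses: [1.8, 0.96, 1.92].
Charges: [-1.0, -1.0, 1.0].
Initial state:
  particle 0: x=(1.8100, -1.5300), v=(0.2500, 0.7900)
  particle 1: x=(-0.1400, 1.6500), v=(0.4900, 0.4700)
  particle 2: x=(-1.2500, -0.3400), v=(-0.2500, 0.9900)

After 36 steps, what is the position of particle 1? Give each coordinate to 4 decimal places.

step 0: x0=(1.8100, -1.5300) x1=(-0.1400, 1.6500) x2=(-1.2500, -0.3400)
step 1: x0=(1.8220, -1.4921) x1=(-0.1166, 1.6725) x2=(-1.2619, -0.2924)
step 2: x0=(1.8339, -1.4542) x1=(-0.0933, 1.6948) x2=(-1.2738, -0.2448)
step 3: x0=(1.8458, -1.4163) x1=(-0.0703, 1.7170) x2=(-1.2854, -0.1970)
step 4: x0=(1.8577, -1.3785) x1=(-0.0474, 1.7391) x2=(-1.2970, -0.1492)
step 5: x0=(1.8696, -1.3407) x1=(-0.0248, 1.7610) x2=(-1.3084, -0.1013)
step 6: x0=(1.8814, -1.3029) x1=(-0.0023, 1.7828) x2=(-1.3197, -0.0532)
step 7: x0=(1.8932, -1.2651) x1=(0.0199, 1.8045) x2=(-1.3309, -0.0051)
step 8: x0=(1.9050, -1.2274) x1=(0.0420, 1.8260) x2=(-1.3419, 0.0431)
step 9: x0=(1.9167, -1.1896) x1=(0.0638, 1.8475) x2=(-1.3528, 0.0913)
step 10: x0=(1.9284, -1.1519) x1=(0.0854, 1.8688) x2=(-1.3636, 0.1397)
step 11: x0=(1.9401, -1.1143) x1=(0.1067, 1.8900) x2=(-1.3742, 0.1881)
step 12: x0=(1.9518, -1.0767) x1=(0.1278, 1.9110) x2=(-1.3847, 0.2367)
step 13: x0=(1.9634, -1.0390) x1=(0.1487, 1.9320) x2=(-1.3951, 0.2853)
step 14: x0=(1.9750, -1.0015) x1=(0.1693, 1.9529) x2=(-1.4053, 0.3340)
step 15: x0=(1.9867, -0.9639) x1=(0.1897, 1.9737) x2=(-1.4153, 0.3827)
step 16: x0=(1.9982, -0.9264) x1=(0.2099, 1.9944) x2=(-1.4253, 0.4316)
step 17: x0=(2.0098, -0.8890) x1=(0.2298, 2.0150) x2=(-1.4350, 0.4805)
step 18: x0=(2.0214, -0.8515) x1=(0.2494, 2.0355) x2=(-1.4447, 0.5295)
step 19: x0=(2.0329, -0.8141) x1=(0.2688, 2.0560) x2=(-1.4542, 0.5785)
step 20: x0=(2.0444, -0.7767) x1=(0.2879, 2.0764) x2=(-1.4635, 0.6276)
step 21: x0=(2.0559, -0.7394) x1=(0.3067, 2.0967) x2=(-1.4727, 0.6768)
step 22: x0=(2.0674, -0.7021) x1=(0.3252, 2.1169) x2=(-1.4818, 0.7261)
step 23: x0=(2.0789, -0.6648) x1=(0.3435, 2.1372) x2=(-1.4907, 0.7754)
step 24: x0=(2.0904, -0.6276) x1=(0.3616, 2.1573) x2=(-1.4994, 0.8248)
step 25: x0=(2.1019, -0.5904) x1=(0.3793, 2.1774) x2=(-1.5080, 0.8742)
step 26: x0=(2.1133, -0.5533) x1=(0.3967, 2.1975) x2=(-1.5165, 0.9237)
step 27: x0=(2.1248, -0.5162) x1=(0.4139, 2.2175) x2=(-1.5248, 0.9732)
step 28: x0=(2.1362, -0.4791) x1=(0.4308, 2.2376) x2=(-1.5329, 1.0228)
step 29: x0=(2.1477, -0.4421) x1=(0.4474, 2.2575) x2=(-1.5410, 1.0725)
step 30: x0=(2.1591, -0.4052) x1=(0.4637, 2.2775) x2=(-1.5488, 1.1222)
step 31: x0=(2.1705, -0.3682) x1=(0.4797, 2.2975) x2=(-1.5565, 1.1719)
step 32: x0=(2.1820, -0.3313) x1=(0.4954, 2.3174) x2=(-1.5641, 1.2217)
step 33: x0=(2.1934, -0.2945) x1=(0.5108, 2.3374) x2=(-1.5715, 1.2716)
step 34: x0=(2.2048, -0.2577) x1=(0.5259, 2.3574) x2=(-1.5788, 1.3215)
step 35: x0=(2.2162, -0.2210) x1=(0.5407, 2.3773) x2=(-1.5859, 1.3714)
step 36: x0=(2.2277, -0.1843) x1=(0.5553, 2.3973) x2=(-1.5928, 1.4213)

(0.5553, 2.3973)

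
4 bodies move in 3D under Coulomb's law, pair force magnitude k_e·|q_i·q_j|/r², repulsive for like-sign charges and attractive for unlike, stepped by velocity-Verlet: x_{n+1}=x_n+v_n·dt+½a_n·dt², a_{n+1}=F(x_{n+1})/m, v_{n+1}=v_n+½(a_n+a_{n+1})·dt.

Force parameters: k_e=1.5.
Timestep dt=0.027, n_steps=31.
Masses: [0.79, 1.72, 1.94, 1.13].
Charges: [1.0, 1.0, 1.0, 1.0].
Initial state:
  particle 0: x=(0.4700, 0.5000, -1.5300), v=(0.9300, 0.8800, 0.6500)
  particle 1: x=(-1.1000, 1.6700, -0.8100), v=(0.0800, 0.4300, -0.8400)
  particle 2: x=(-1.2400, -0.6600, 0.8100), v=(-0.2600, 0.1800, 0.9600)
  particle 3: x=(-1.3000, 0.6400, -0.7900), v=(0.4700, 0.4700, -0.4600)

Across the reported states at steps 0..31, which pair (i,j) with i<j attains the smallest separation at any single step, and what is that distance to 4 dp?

pair (1,3), distance 1.0470

step 0: x0=(0.4700, 0.5000, -1.5300) x1=(-1.1000, 1.6700, -0.8100) x2=(-1.2400, -0.6600, 0.8100) x3=(-1.3000, 0.6400, -0.7900)
step 1: x0=(0.4954, 0.5237, -1.5126) x1=(-1.0978, 1.6820, -0.8327) x2=(-1.2470, -0.6552, 0.8360) x3=(-1.2875, 0.6523, -0.8024)
step 2: x0=(0.5215, 0.5472, -1.4956) x1=(-1.0957, 1.6946, -0.8554) x2=(-1.2541, -0.6506, 0.8622) x3=(-1.2754, 0.6640, -0.8149)
step 3: x0=(0.5483, 0.5706, -1.4789) x1=(-1.0935, 1.7080, -0.8781) x2=(-1.2612, -0.6461, 0.8886) x3=(-1.2638, 0.6749, -0.8275)
step 4: x0=(0.5758, 0.5938, -1.4625) x1=(-1.0914, 1.7221, -0.9008) x2=(-1.2683, -0.6418, 0.9151) x3=(-1.2525, 0.6851, -0.8401)
step 5: x0=(0.6039, 0.6170, -1.4465) x1=(-1.0893, 1.7369, -0.9236) x2=(-1.2755, -0.6376, 0.9418) x3=(-1.2416, 0.6945, -0.8527)
step 6: x0=(0.6327, 0.6399, -1.4307) x1=(-1.0872, 1.7524, -0.9465) x2=(-1.2827, -0.6336, 0.9687) x3=(-1.2310, 0.7032, -0.8653)
step 7: x0=(0.6622, 0.6628, -1.4151) x1=(-1.0852, 1.7686, -0.9693) x2=(-1.2900, -0.6296, 0.9958) x3=(-1.2208, 0.7112, -0.8779)
step 8: x0=(0.6924, 0.6855, -1.3999) x1=(-1.0832, 1.7855, -0.9923) x2=(-1.2972, -0.6259, 1.0230) x3=(-1.2110, 0.7185, -0.8905)
step 9: x0=(0.7232, 0.7081, -1.3848) x1=(-1.0812, 1.8030, -1.0153) x2=(-1.3045, -0.6222, 1.0503) x3=(-1.2015, 0.7250, -0.9032)
step 10: x0=(0.7547, 0.7306, -1.3700) x1=(-1.0793, 1.8212, -1.0384) x2=(-1.3119, -0.6186, 1.0779) x3=(-1.1923, 0.7309, -0.9158)
step 11: x0=(0.7868, 0.7530, -1.3554) x1=(-1.0775, 1.8400, -1.0615) x2=(-1.3193, -0.6152, 1.1055) x3=(-1.1834, 0.7360, -0.9285)
step 12: x0=(0.8196, 0.7752, -1.3410) x1=(-1.0757, 1.8594, -1.0848) x2=(-1.3267, -0.6119, 1.1333) x3=(-1.1748, 0.7405, -0.9411)
step 13: x0=(0.8531, 0.7974, -1.3267) x1=(-1.0740, 1.8794, -1.1081) x2=(-1.3342, -0.6086, 1.1613) x3=(-1.1665, 0.7443, -0.9537)
step 14: x0=(0.8872, 0.8195, -1.3126) x1=(-1.0724, 1.9000, -1.1315) x2=(-1.3417, -0.6055, 1.1894) x3=(-1.1585, 0.7474, -0.9663)
step 15: x0=(0.9219, 0.8416, -1.2987) x1=(-1.0708, 1.9211, -1.1550) x2=(-1.3492, -0.6025, 1.2176) x3=(-1.1507, 0.7500, -0.9789)
step 16: x0=(0.9572, 0.8635, -1.2849) x1=(-1.0693, 1.9428, -1.1786) x2=(-1.3568, -0.5995, 1.2459) x3=(-1.1432, 0.7519, -0.9915)
step 17: x0=(0.9930, 0.8854, -1.2712) x1=(-1.0679, 1.9650, -1.2023) x2=(-1.3644, -0.5967, 1.2744) x3=(-1.1359, 0.7532, -1.0040)
step 18: x0=(1.0295, 0.9072, -1.2577) x1=(-1.0665, 1.9877, -1.2261) x2=(-1.3720, -0.5939, 1.3030) x3=(-1.1289, 0.7540, -1.0166)
step 19: x0=(1.0666, 0.9290, -1.2442) x1=(-1.0652, 2.0109, -1.2500) x2=(-1.3797, -0.5913, 1.3317) x3=(-1.1221, 0.7542, -1.0291)
step 20: x0=(1.1042, 0.9507, -1.2308) x1=(-1.0641, 2.0346, -1.2740) x2=(-1.3874, -0.5887, 1.3606) x3=(-1.1154, 0.7538, -1.0416)
step 21: x0=(1.1423, 0.9724, -1.2175) x1=(-1.0629, 2.0587, -1.2981) x2=(-1.3951, -0.5862, 1.3896) x3=(-1.1090, 0.7530, -1.0542)
step 22: x0=(1.1810, 0.9940, -1.2043) x1=(-1.0619, 2.0833, -1.3223) x2=(-1.4029, -0.5837, 1.4186) x3=(-1.1028, 0.7516, -1.0667)
step 23: x0=(1.2202, 1.0156, -1.1911) x1=(-1.0610, 2.1082, -1.3466) x2=(-1.4107, -0.5814, 1.4478) x3=(-1.0968, 0.7498, -1.0792)
step 24: x0=(1.2599, 1.0371, -1.1780) x1=(-1.0601, 2.1336, -1.3710) x2=(-1.4185, -0.5791, 1.4771) x3=(-1.0909, 0.7475, -1.0917)
step 25: x0=(1.3001, 1.0587, -1.1649) x1=(-1.0593, 2.1593, -1.3955) x2=(-1.4264, -0.5769, 1.5065) x3=(-1.0853, 0.7448, -1.1042)
step 26: x0=(1.3407, 1.0802, -1.1519) x1=(-1.0585, 2.1854, -1.4201) x2=(-1.4343, -0.5747, 1.5360) x3=(-1.0797, 0.7416, -1.1167)
step 27: x0=(1.3819, 1.1017, -1.1389) x1=(-1.0579, 2.2119, -1.4448) x2=(-1.4423, -0.5726, 1.5657) x3=(-1.0744, 0.7380, -1.1292)
step 28: x0=(1.4234, 1.1232, -1.1259) x1=(-1.0573, 2.2387, -1.4696) x2=(-1.4502, -0.5706, 1.5954) x3=(-1.0692, 0.7341, -1.1417)
step 29: x0=(1.4654, 1.1446, -1.1129) x1=(-1.0568, 2.2658, -1.4944) x2=(-1.4582, -0.5686, 1.6252) x3=(-1.0641, 0.7297, -1.1543)
step 30: x0=(1.5078, 1.1661, -1.1000) x1=(-1.0563, 2.2932, -1.5194) x2=(-1.4663, -0.5667, 1.6551) x3=(-1.0591, 0.7250, -1.1668)
step 31: x0=(1.5506, 1.1875, -1.0871) x1=(-1.0560, 2.3209, -1.5445) x2=(-1.4743, -0.5648, 1.6851) x3=(-1.0543, 0.7200, -1.1793)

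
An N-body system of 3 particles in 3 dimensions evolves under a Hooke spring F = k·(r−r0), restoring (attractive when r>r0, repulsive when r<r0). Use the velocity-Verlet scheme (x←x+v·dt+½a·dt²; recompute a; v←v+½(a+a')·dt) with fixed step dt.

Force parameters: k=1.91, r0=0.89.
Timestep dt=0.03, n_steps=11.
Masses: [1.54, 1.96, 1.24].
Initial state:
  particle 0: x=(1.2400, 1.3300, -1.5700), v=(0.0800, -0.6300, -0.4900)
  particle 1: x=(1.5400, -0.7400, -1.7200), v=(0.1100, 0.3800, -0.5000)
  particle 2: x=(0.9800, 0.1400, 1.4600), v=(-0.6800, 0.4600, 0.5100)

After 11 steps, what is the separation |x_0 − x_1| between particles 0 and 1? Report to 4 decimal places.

1.5598

step 0: x0=(1.2400, 1.3300, -1.5700) x1=(1.5400, -0.7400, -1.7200) x2=(0.9800, 0.1400, 1.4600)
step 1: x0=(1.2424, 1.3100, -1.5835) x1=(1.5430, -0.7278, -1.7339) x2=(0.9600, 0.1540, 1.4722)
step 2: x0=(1.2447, 1.2877, -1.5946) x1=(1.5456, -0.7140, -1.7457) x2=(0.9409, 0.1682, 1.4779)
step 3: x0=(1.2470, 1.2632, -1.6034) x1=(1.5475, -0.6987, -1.7554) x2=(0.9227, 0.1826, 1.4773)
step 4: x0=(1.2493, 1.2367, -1.6097) x1=(1.5490, -0.6818, -1.7628) x2=(0.9055, 0.1973, 1.4703)
step 5: x0=(1.2514, 1.2081, -1.6136) x1=(1.5498, -0.6634, -1.7681) x2=(0.8893, 0.2120, 1.4569)
step 6: x0=(1.2534, 1.1777, -1.6151) x1=(1.5501, -0.6436, -1.7713) x2=(0.8742, 0.2269, 1.4370)
step 7: x0=(1.2552, 1.1454, -1.6142) x1=(1.5499, -0.6224, -1.7722) x2=(0.8601, 0.2419, 1.4108)
step 8: x0=(1.2570, 1.1114, -1.6110) x1=(1.5490, -0.5999, -1.7711) x2=(0.8471, 0.2569, 1.3784)
step 9: x0=(1.2585, 1.0757, -1.6055) x1=(1.5476, -0.5761, -1.7679) x2=(0.8352, 0.2718, 1.3397)
step 10: x0=(1.2599, 1.0386, -1.5977) x1=(1.5456, -0.5511, -1.7626) x2=(0.8245, 0.2867, 1.2951)
step 11: x0=(1.2610, 1.0001, -1.5878) x1=(1.5430, -0.5249, -1.7553) x2=(0.8149, 0.3015, 1.2445)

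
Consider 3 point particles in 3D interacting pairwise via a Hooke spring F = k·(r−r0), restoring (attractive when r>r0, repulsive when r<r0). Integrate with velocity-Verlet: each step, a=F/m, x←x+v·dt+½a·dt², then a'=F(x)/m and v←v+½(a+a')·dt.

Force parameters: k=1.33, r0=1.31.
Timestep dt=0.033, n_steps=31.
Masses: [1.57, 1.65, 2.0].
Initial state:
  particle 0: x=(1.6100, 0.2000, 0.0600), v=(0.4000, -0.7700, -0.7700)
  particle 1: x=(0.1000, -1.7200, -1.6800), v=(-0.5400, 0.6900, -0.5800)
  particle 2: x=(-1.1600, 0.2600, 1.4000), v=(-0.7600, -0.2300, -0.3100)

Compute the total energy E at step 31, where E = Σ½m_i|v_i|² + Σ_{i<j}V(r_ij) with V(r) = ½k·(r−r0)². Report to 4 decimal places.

step 0: x0=(1.6100, 0.2000, 0.0600) x1=(0.1000, -1.7200, -1.6800) x2=(-1.1600, 0.2600, 1.4000)
step 1: x0=(1.6221, 0.1741, 0.0345) x1=(0.0822, -1.6962, -1.6978) x2=(-1.1842, 0.2519, 1.3888)
step 2: x0=(1.6319, 0.1473, 0.0088) x1=(0.0644, -1.6703, -1.7130) x2=(-1.2066, 0.2429, 1.3755)
step 3: x0=(1.6393, 0.1196, -0.0170) x1=(0.0466, -1.6424, -1.7255) x2=(-1.2272, 0.2329, 1.3601)
step 4: x0=(1.6444, 0.0911, -0.0430) x1=(0.0289, -1.6126, -1.7355) x2=(-1.2460, 0.2219, 1.3427)
step 5: x0=(1.6471, 0.0617, -0.0690) x1=(0.0112, -1.5810, -1.7428) x2=(-1.2629, 0.2101, 1.3233)
step 6: x0=(1.6473, 0.0317, -0.0951) x1=(-0.0064, -1.5475, -1.7476) x2=(-1.2780, 0.1973, 1.3017)
step 7: x0=(1.6452, 0.0009, -0.1213) x1=(-0.0240, -1.5123, -1.7499) x2=(-1.2913, 0.1836, 1.2782)
step 8: x0=(1.6406, -0.0305, -0.1475) x1=(-0.0415, -1.4754, -1.7497) x2=(-1.3026, 0.1691, 1.2526)
step 9: x0=(1.6335, -0.0625, -0.1737) x1=(-0.0590, -1.4369, -1.7471) x2=(-1.3121, 0.1537, 1.2251)
step 10: x0=(1.6241, -0.0950, -0.1998) x1=(-0.0764, -1.3969, -1.7421) x2=(-1.3197, 0.1375, 1.1955)
step 11: x0=(1.6122, -0.1279, -0.2259) x1=(-0.0937, -1.3555, -1.7348) x2=(-1.3255, 0.1205, 1.1640)
step 12: x0=(1.5979, -0.1613, -0.2520) x1=(-0.1110, -1.3128, -1.7253) x2=(-1.3295, 0.1027, 1.1306)
step 13: x0=(1.5813, -0.1951, -0.2779) x1=(-0.1282, -1.2688, -1.7136) x2=(-1.3317, 0.0842, 1.0954)
step 14: x0=(1.5623, -0.2292, -0.3037) x1=(-0.1453, -1.2236, -1.6998) x2=(-1.3320, 0.0649, 1.0583)
step 15: x0=(1.5410, -0.2635, -0.3293) x1=(-0.1624, -1.1774, -1.6840) x2=(-1.3307, 0.0450, 1.0194)
step 16: x0=(1.5175, -0.2981, -0.3548) x1=(-0.1794, -1.1302, -1.6663) x2=(-1.3276, 0.0244, 0.9788)
step 17: x0=(1.4917, -0.3328, -0.3800) x1=(-0.1964, -1.0820, -1.6467) x2=(-1.3228, 0.0032, 0.9365)
step 18: x0=(1.4638, -0.3676, -0.4051) x1=(-0.2133, -1.0331, -1.6254) x2=(-1.3163, -0.0186, 0.8926)
step 19: x0=(1.4338, -0.4025, -0.4299) x1=(-0.2301, -0.9834, -1.6024) x2=(-1.3083, -0.0410, 0.8472)
step 20: x0=(1.4018, -0.4374, -0.4544) x1=(-0.2469, -0.9331, -1.5779) x2=(-1.2987, -0.0638, 0.8003)
step 21: x0=(1.3678, -0.4723, -0.4787) x1=(-0.2637, -0.8823, -1.5520) x2=(-1.2876, -0.0872, 0.7519)
step 22: x0=(1.3319, -0.5070, -0.5026) x1=(-0.2804, -0.8309, -1.5247) x2=(-1.2751, -0.1110, 0.7022)
step 23: x0=(1.2943, -0.5417, -0.5263) x1=(-0.2971, -0.7792, -1.4961) x2=(-1.2612, -0.1352, 0.6513)
step 24: x0=(1.2549, -0.5763, -0.5497) x1=(-0.3138, -0.7271, -1.4665) x2=(-1.2459, -0.1598, 0.5992)
step 25: x0=(1.2139, -0.6107, -0.5727) x1=(-0.3304, -0.6748, -1.4358) x2=(-1.2294, -0.1847, 0.5460)
step 26: x0=(1.1713, -0.6449, -0.5954) x1=(-0.3470, -0.6223, -1.4042) x2=(-1.2117, -0.2099, 0.4918)
step 27: x0=(1.1273, -0.6789, -0.6178) x1=(-0.3636, -0.5697, -1.3717) x2=(-1.1930, -0.2354, 0.4366)
step 28: x0=(1.0820, -0.7126, -0.6398) x1=(-0.3801, -0.5169, -1.3386) x2=(-1.1731, -0.2611, 0.3806)
step 29: x0=(1.0353, -0.7462, -0.6615) x1=(-0.3966, -0.4642, -1.3049) x2=(-1.1523, -0.2871, 0.3239)
step 30: x0=(0.9875, -0.7795, -0.6829) x1=(-0.4131, -0.4114, -1.2707) x2=(-1.1306, -0.3132, 0.2665)
step 31: x0=(0.9387, -0.8125, -0.7040) x1=(-0.4295, -0.3587, -1.2361) x2=(-1.1082, -0.3396, 0.2086)
step 0 velocities: v0=(0.4000, -0.7700, -0.7700) v1=(-0.5400, 0.6900, -0.5800) v2=(-0.7600, -0.2300, -0.3100)
step 0: KE=2.6939, PE=8.3409, E=11.0348
step 31 velocities: v0=(-1.4960, -0.9976, -0.6351) v1=(-0.4964, 1.5970, 1.0529) v2=(0.6924, -0.7996, -1.7631)
step 31: KE=10.3037, PE=0.7278, E=11.0315

11.0315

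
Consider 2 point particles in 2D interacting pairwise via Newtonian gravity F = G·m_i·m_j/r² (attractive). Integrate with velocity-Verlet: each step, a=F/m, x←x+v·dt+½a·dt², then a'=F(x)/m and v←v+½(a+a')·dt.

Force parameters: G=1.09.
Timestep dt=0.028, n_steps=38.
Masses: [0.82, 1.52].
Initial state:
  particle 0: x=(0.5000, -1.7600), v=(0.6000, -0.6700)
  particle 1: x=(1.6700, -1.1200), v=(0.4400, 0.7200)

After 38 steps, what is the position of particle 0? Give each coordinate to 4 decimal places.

step 0: x0=(0.5000, -1.7600) x1=(1.6700, -1.1200)
step 1: x0=(0.5171, -1.7786) x1=(1.6821, -1.0999)
step 2: x0=(0.5349, -1.7968) x1=(1.6940, -1.0801)
step 3: x0=(0.5532, -1.8147) x1=(1.7055, -1.0604)
step 4: x0=(0.5721, -1.8321) x1=(1.7166, -1.0409)
step 5: x0=(0.5916, -1.8492) x1=(1.7275, -1.0217)
step 6: x0=(0.6115, -1.8660) x1=(1.7381, -1.0026)
step 7: x0=(0.6320, -1.8823) x1=(1.7484, -0.9838)
step 8: x0=(0.6530, -1.8982) x1=(1.7585, -0.9651)
step 9: x0=(0.6745, -1.9137) x1=(1.7683, -0.9467)
step 10: x0=(0.6964, -1.9289) x1=(1.7779, -0.9285)
step 11: x0=(0.7188, -1.9436) x1=(1.7872, -0.9105)
step 12: x0=(0.7416, -1.9579) x1=(1.7963, -0.8928)
step 13: x0=(0.7648, -1.9718) x1=(1.8051, -0.8752)
step 14: x0=(0.7884, -1.9853) x1=(1.8138, -0.8579)
step 15: x0=(0.8123, -1.9983) x1=(1.8223, -0.8408)
step 16: x0=(0.8366, -2.0110) x1=(1.8305, -0.8240)
step 17: x0=(0.8613, -2.0232) x1=(1.8386, -0.8073)
step 18: x0=(0.8863, -2.0350) x1=(1.8465, -0.7909)
step 19: x0=(0.9116, -2.0464) x1=(1.8542, -0.7747)
step 20: x0=(0.9373, -2.0574) x1=(1.8618, -0.7588)
step 21: x0=(0.9632, -2.0680) x1=(1.8692, -0.7430)
step 22: x0=(0.9894, -2.0782) x1=(1.8764, -0.7275)
step 23: x0=(1.0159, -2.0879) x1=(1.8835, -0.7122)
step 24: x0=(1.0427, -2.0972) x1=(1.8904, -0.6971)
step 25: x0=(1.0697, -2.1061) x1=(1.8973, -0.6823)
step 26: x0=(1.0969, -2.1146) x1=(1.9039, -0.6677)
step 27: x0=(1.1244, -2.1227) x1=(1.9105, -0.6533)
step 28: x0=(1.1521, -2.1304) x1=(1.9169, -0.6391)
step 29: x0=(1.1800, -2.1376) x1=(1.9233, -0.6251)
step 30: x0=(1.2081, -2.1445) x1=(1.9295, -0.6114)
step 31: x0=(1.2364, -2.1509) x1=(1.9356, -0.5979)
step 32: x0=(1.2649, -2.1570) x1=(1.9416, -0.5846)
step 33: x0=(1.2935, -2.1626) x1=(1.9476, -0.5715)
step 34: x0=(1.3224, -2.1678) x1=(1.9534, -0.5587)
step 35: x0=(1.3513, -2.1726) x1=(1.9591, -0.5460)
step 36: x0=(1.3805, -2.1770) x1=(1.9648, -0.5336)
step 37: x0=(1.4098, -2.1810) x1=(1.9704, -0.5214)
step 38: x0=(1.4392, -2.1846) x1=(1.9759, -0.5094)

(1.4392, -2.1846)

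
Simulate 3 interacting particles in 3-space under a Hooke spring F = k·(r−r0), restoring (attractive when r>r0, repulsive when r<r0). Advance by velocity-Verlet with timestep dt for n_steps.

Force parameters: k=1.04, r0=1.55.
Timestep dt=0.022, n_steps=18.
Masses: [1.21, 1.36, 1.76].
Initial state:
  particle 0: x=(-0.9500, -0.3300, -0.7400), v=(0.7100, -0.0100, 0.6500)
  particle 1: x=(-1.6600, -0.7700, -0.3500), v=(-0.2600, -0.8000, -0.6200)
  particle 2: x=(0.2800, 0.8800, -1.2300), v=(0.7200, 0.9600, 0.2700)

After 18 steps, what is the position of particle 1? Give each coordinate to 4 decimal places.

step 0: x0=(-0.9500, -0.3300, -0.7400) x1=(-1.6600, -0.7700, -0.3500) x2=(0.2800, 0.8800, -1.2300)
step 1: x0=(-0.9342, -0.3301, -0.7258) x1=(-1.6657, -0.7875, -0.3637) x2=(0.2957, 0.9010, -1.2240)
step 2: x0=(-0.9182, -0.3300, -0.7117) x1=(-1.6712, -0.8049, -0.3774) x2=(0.3111, 0.9217, -1.2179)
step 3: x0=(-0.9019, -0.3298, -0.6977) x1=(-1.6766, -0.8221, -0.3911) x2=(0.3262, 0.9422, -1.2116)
step 4: x0=(-0.8853, -0.3293, -0.6838) x1=(-1.6818, -0.8391, -0.4050) x2=(0.3410, 0.9624, -1.2052)
step 5: x0=(-0.8685, -0.3286, -0.6700) x1=(-1.6868, -0.8559, -0.4189) x2=(0.3555, 0.9823, -1.1987)
step 6: x0=(-0.8514, -0.3277, -0.6564) x1=(-1.6917, -0.8726, -0.4329) x2=(0.3696, 1.0019, -1.1921)
step 7: x0=(-0.8340, -0.3266, -0.6428) x1=(-1.6964, -0.8890, -0.4470) x2=(0.3834, 1.0211, -1.1853)
step 8: x0=(-0.8163, -0.3252, -0.6293) x1=(-1.7008, -0.9051, -0.4611) x2=(0.3969, 1.0401, -1.1784)
step 9: x0=(-0.7984, -0.3237, -0.6158) x1=(-1.7051, -0.9210, -0.4754) x2=(0.4100, 1.0587, -1.1714)
step 10: x0=(-0.7802, -0.3219, -0.6025) x1=(-1.7091, -0.9367, -0.4898) x2=(0.4228, 1.0769, -1.1642)
step 11: x0=(-0.7618, -0.3199, -0.5892) x1=(-1.7128, -0.9521, -0.5042) x2=(0.4352, 1.0948, -1.1570)
step 12: x0=(-0.7432, -0.3178, -0.5759) x1=(-1.7163, -0.9672, -0.5188) x2=(0.4472, 1.1124, -1.1496)
step 13: x0=(-0.7243, -0.3154, -0.5627) x1=(-1.7195, -0.9820, -0.5335) x2=(0.4589, 1.1295, -1.1420)
step 14: x0=(-0.7052, -0.3128, -0.5496) x1=(-1.7225, -0.9965, -0.5483) x2=(0.4702, 1.1463, -1.1344)
step 15: x0=(-0.6858, -0.3100, -0.5365) x1=(-1.7251, -1.0106, -0.5632) x2=(0.4810, 1.1627, -1.1266)
step 16: x0=(-0.6663, -0.3069, -0.5235) x1=(-1.7273, -1.0244, -0.5783) x2=(0.4915, 1.1787, -1.1188)
step 17: x0=(-0.6466, -0.3037, -0.5105) x1=(-1.7293, -1.0379, -0.5934) x2=(0.5016, 1.1942, -1.1108)
step 18: x0=(-0.6267, -0.3004, -0.4976) x1=(-1.7309, -1.0509, -0.6086) x2=(0.5113, 1.2093, -1.1027)

(-1.7309, -1.0509, -0.6086)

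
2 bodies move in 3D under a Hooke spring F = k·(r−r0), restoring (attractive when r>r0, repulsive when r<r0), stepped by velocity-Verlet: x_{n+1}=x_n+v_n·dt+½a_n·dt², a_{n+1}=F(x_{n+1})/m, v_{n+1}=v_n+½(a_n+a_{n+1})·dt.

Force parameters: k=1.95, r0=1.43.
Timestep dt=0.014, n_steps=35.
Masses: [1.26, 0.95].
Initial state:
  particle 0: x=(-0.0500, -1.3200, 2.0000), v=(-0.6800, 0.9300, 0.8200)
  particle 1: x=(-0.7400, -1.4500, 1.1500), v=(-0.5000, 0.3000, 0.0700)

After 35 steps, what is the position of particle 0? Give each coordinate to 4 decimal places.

step 0: x0=(-0.0500, -1.3200, 2.0000) x1=(-0.7400, -1.4500, 1.1500)
step 1: x0=(-0.0595, -1.3070, 2.0115) x1=(-0.7470, -1.4458, 1.1509)
step 2: x0=(-0.0689, -1.2939, 2.0231) x1=(-0.7542, -1.4416, 1.1518)
step 3: x0=(-0.0783, -1.2809, 2.0348) x1=(-0.7614, -1.4375, 1.1525)
step 4: x0=(-0.0876, -1.2678, 2.0465) x1=(-0.7686, -1.4333, 1.1531)
step 5: x0=(-0.0969, -1.2547, 2.0583) x1=(-0.7760, -1.4292, 1.1537)
step 6: x0=(-0.1061, -1.2417, 2.0702) x1=(-0.7834, -1.4251, 1.1541)
step 7: x0=(-0.1152, -1.2286, 2.0821) x1=(-0.7909, -1.4210, 1.1545)
step 8: x0=(-0.1244, -1.2154, 2.0942) x1=(-0.7984, -1.4169, 1.1548)
step 9: x0=(-0.1334, -1.2023, 2.1062) x1=(-0.8060, -1.4129, 1.1550)
step 10: x0=(-0.1424, -1.1892, 2.1184) x1=(-0.8137, -1.4088, 1.1551)
step 11: x0=(-0.1514, -1.1760, 2.1305) x1=(-0.8214, -1.4048, 1.1551)
step 12: x0=(-0.1604, -1.1628, 2.1428) x1=(-0.8291, -1.4008, 1.1551)
step 13: x0=(-0.1693, -1.1497, 2.1551) x1=(-0.8369, -1.3968, 1.1550)
step 14: x0=(-0.1782, -1.1365, 2.1674) x1=(-0.8448, -1.3929, 1.1548)
step 15: x0=(-0.1870, -1.1233, 2.1798) x1=(-0.8527, -1.3889, 1.1546)
step 16: x0=(-0.1958, -1.1100, 2.1923) x1=(-0.8606, -1.3850, 1.1543)
step 17: x0=(-0.2046, -1.0968, 2.2047) x1=(-0.8686, -1.3810, 1.1539)
step 18: x0=(-0.2134, -1.0836, 2.2173) x1=(-0.8765, -1.3771, 1.1535)
step 19: x0=(-0.2222, -1.0703, 2.2298) x1=(-0.8846, -1.3732, 1.1531)
step 20: x0=(-0.2309, -1.0571, 2.2424) x1=(-0.8926, -1.3694, 1.1526)
step 21: x0=(-0.2396, -1.0438, 2.2550) x1=(-0.9007, -1.3655, 1.1521)
step 22: x0=(-0.2483, -1.0305, 2.2677) x1=(-0.9088, -1.3616, 1.1515)
step 23: x0=(-0.2570, -1.0172, 2.2803) x1=(-0.9169, -1.3578, 1.1509)
step 24: x0=(-0.2656, -1.0040, 2.2930) x1=(-0.9250, -1.3539, 1.1503)
step 25: x0=(-0.2743, -0.9907, 2.3057) x1=(-0.9332, -1.3501, 1.1497)
step 26: x0=(-0.2829, -0.9774, 2.3184) x1=(-0.9413, -1.3462, 1.1490)
step 27: x0=(-0.2916, -0.9641, 2.3312) x1=(-0.9495, -1.3424, 1.1483)
step 28: x0=(-0.3002, -0.9508, 2.3439) x1=(-0.9577, -1.3386, 1.1477)
step 29: x0=(-0.3089, -0.9375, 2.3566) x1=(-0.9658, -1.3348, 1.1470)
step 30: x0=(-0.3175, -0.9242, 2.3694) x1=(-0.9740, -1.3309, 1.1463)
step 31: x0=(-0.3261, -0.9109, 2.3821) x1=(-0.9822, -1.3271, 1.1456)
step 32: x0=(-0.3348, -0.8976, 2.3948) x1=(-0.9903, -1.3233, 1.1449)
step 33: x0=(-0.3434, -0.8843, 2.4075) x1=(-0.9985, -1.3194, 1.1443)
step 34: x0=(-0.3521, -0.8710, 2.4202) x1=(-1.0066, -1.3156, 1.1437)
step 35: x0=(-0.3608, -0.8577, 2.4329) x1=(-1.0147, -1.3117, 1.1431)

(-0.3608, -0.8577, 2.4329)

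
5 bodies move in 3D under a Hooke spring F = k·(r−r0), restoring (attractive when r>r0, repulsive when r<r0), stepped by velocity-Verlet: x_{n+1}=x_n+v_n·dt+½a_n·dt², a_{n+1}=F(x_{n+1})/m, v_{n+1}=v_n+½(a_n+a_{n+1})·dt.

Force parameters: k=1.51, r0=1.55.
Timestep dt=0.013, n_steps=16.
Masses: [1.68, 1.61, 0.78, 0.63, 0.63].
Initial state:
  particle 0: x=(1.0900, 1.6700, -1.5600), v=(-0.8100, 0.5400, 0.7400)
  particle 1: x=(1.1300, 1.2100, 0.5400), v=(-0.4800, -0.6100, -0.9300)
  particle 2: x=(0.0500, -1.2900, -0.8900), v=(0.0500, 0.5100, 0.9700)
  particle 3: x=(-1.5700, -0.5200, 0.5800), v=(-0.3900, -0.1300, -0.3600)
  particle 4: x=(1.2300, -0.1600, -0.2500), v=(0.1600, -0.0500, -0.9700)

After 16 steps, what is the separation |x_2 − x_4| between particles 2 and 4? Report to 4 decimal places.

step 0: x0=(1.0900, 1.6700, -1.5600) x1=(1.1300, 1.2100, 0.5400) x2=(0.0500, -1.2900, -0.8900) x3=(-1.5700, -0.5200, 0.5800) x4=(1.2300, -0.1600, -0.2500)
step 1: x0=(1.0793, 1.6767, -1.5502) x1=(1.1236, 1.2019, 0.5278) x2=(0.0508, -1.2829, -0.8772) x3=(-1.5741, -0.5213, 0.5749) x4=(1.2318, -0.1606, -0.2626)
step 2: x0=(1.0683, 1.6830, -1.5400) x1=(1.1169, 1.1935, 0.5154) x2=(0.0517, -1.2747, -0.8642) x3=(-1.5762, -0.5216, 0.5688) x4=(1.2329, -0.1611, -0.2753)
step 3: x0=(1.0570, 1.6886, -1.5293) x1=(1.1099, 1.1848, 0.5028) x2=(0.0529, -1.2655, -0.8509) x3=(-1.5763, -0.5211, 0.5619) x4=(1.2335, -0.1614, -0.2879)
step 4: x0=(1.0453, 1.6937, -1.5183) x1=(1.1026, 1.1757, 0.4901) x2=(0.0543, -1.2553, -0.8373) x3=(-1.5744, -0.5197, 0.5541) x4=(1.2334, -0.1616, -0.3006)
step 5: x0=(1.0334, 1.6983, -1.5070) x1=(1.0950, 1.1664, 0.4771) x2=(0.0559, -1.2442, -0.8234) x3=(-1.5706, -0.5175, 0.5455) x4=(1.2328, -0.1617, -0.3133)
step 6: x0=(1.0211, 1.7023, -1.4952) x1=(1.0871, 1.1568, 0.4640) x2=(0.0576, -1.2321, -0.8093) x3=(-1.5649, -0.5144, 0.5359) x4=(1.2315, -0.1617, -0.3259)
step 7: x0=(1.0085, 1.7058, -1.4831) x1=(1.0789, 1.1469, 0.4507) x2=(0.0596, -1.2190, -0.7950) x3=(-1.5572, -0.5104, 0.5256) x4=(1.2296, -0.1615, -0.3386)
step 8: x0=(0.9957, 1.7088, -1.4706) x1=(1.0704, 1.1367, 0.4373) x2=(0.0617, -1.2050, -0.7805) x3=(-1.5477, -0.5055, 0.5144) x4=(1.2272, -0.1612, -0.3513)
step 9: x0=(0.9825, 1.7112, -1.4578) x1=(1.0617, 1.1262, 0.4238) x2=(0.0640, -1.1901, -0.7658) x3=(-1.5363, -0.4998, 0.5023) x4=(1.2242, -0.1608, -0.3639)
step 10: x0=(0.9691, 1.7131, -1.4446) x1=(1.0526, 1.1155, 0.4100) x2=(0.0665, -1.1743, -0.7509) x3=(-1.5230, -0.4932, 0.4895) x4=(1.2206, -0.1603, -0.3765)
step 11: x0=(0.9554, 1.7145, -1.4311) x1=(1.0433, 1.1045, 0.3962) x2=(0.0691, -1.1576, -0.7359) x3=(-1.5079, -0.4858, 0.4759) x4=(1.2165, -0.1596, -0.3891)
step 12: x0=(0.9414, 1.7154, -1.4173) x1=(1.0338, 1.0932, 0.3822) x2=(0.0718, -1.1401, -0.7206) x3=(-1.4911, -0.4776, 0.4615) x4=(1.2118, -0.1588, -0.4016)
step 13: x0=(0.9271, 1.7158, -1.4032) x1=(1.0239, 1.0817, 0.3682) x2=(0.0747, -1.1218, -0.7053) x3=(-1.4725, -0.4685, 0.4464) x4=(1.2066, -0.1579, -0.4141)
step 14: x0=(0.9126, 1.7156, -1.3887) x1=(1.0139, 1.0700, 0.3540) x2=(0.0778, -1.1027, -0.6899) x3=(-1.4523, -0.4586, 0.4306) x4=(1.2009, -0.1568, -0.4266)
step 15: x0=(0.8978, 1.7150, -1.3740) x1=(1.0035, 1.0581, 0.3397) x2=(0.0809, -1.0828, -0.6743) x3=(-1.4304, -0.4480, 0.4141) x4=(1.1947, -0.1556, -0.4390)
step 16: x0=(0.8828, 1.7139, -1.3590) x1=(0.9930, 1.0459, 0.3253) x2=(0.0842, -1.0622, -0.6586) x3=(-1.4069, -0.4365, 0.3968) x4=(1.1880, -0.1542, -0.4514)

1.4442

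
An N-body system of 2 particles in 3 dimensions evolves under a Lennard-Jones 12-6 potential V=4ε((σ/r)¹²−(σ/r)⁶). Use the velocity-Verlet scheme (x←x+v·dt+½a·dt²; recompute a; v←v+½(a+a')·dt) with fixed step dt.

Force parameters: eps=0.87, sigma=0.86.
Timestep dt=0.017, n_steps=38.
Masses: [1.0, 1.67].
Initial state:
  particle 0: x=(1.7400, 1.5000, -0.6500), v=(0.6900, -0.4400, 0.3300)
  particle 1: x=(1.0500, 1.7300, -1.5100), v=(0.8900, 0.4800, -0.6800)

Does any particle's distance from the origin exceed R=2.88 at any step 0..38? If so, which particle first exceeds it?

step 0: x0=(1.7400, 1.5000, -0.6500) x1=(1.0500, 1.7300, -1.5100)
step 1: x0=(1.7515, 1.4926, -0.6446) x1=(1.0652, 1.7381, -1.5214)
step 2: x0=(1.7627, 1.4853, -0.6397) x1=(1.0807, 1.7462, -1.5325)
step 3: x0=(1.7735, 1.4782, -0.6353) x1=(1.0964, 1.7541, -1.5434)
step 4: x0=(1.7840, 1.4711, -0.6313) x1=(1.1123, 1.7620, -1.5540)
step 5: x0=(1.7942, 1.4643, -0.6277) x1=(1.1283, 1.7698, -1.5643)
step 6: x0=(1.8041, 1.4575, -0.6246) x1=(1.1446, 1.7775, -1.5744)
step 7: x0=(1.8137, 1.4509, -0.6218) x1=(1.1610, 1.7852, -1.5843)
step 8: x0=(1.8230, 1.4444, -0.6194) x1=(1.1775, 1.7927, -1.5939)
step 9: x0=(1.8321, 1.4381, -0.6174) x1=(1.1942, 1.8002, -1.6033)
step 10: x0=(1.8410, 1.4318, -0.6157) x1=(1.2110, 1.8076, -1.6125)
step 11: x0=(1.8497, 1.4257, -0.6144) x1=(1.2280, 1.8150, -1.6215)
step 12: x0=(1.8582, 1.4198, -0.6134) x1=(1.2451, 1.8222, -1.6303)
step 13: x0=(1.8664, 1.4139, -0.6127) x1=(1.2623, 1.8294, -1.6389)
step 14: x0=(1.8745, 1.4082, -0.6124) x1=(1.2796, 1.8365, -1.6473)
step 15: x0=(1.8824, 1.4026, -0.6123) x1=(1.2970, 1.8435, -1.6556)
step 16: x0=(1.8902, 1.3972, -0.6126) x1=(1.3145, 1.8505, -1.6636)
step 17: x0=(1.8978, 1.3918, -0.6131) x1=(1.3322, 1.8573, -1.6715)
step 18: x0=(1.9052, 1.3866, -0.6139) x1=(1.3499, 1.8641, -1.6792)
step 19: x0=(1.9125, 1.3815, -0.6150) x1=(1.3676, 1.8709, -1.6868)
step 20: x0=(1.9196, 1.3766, -0.6163) x1=(1.3855, 1.8775, -1.6942)
step 21: x0=(1.9267, 1.3717, -0.6180) x1=(1.4035, 1.8841, -1.7014)
step 22: x0=(1.9336, 1.3670, -0.6198) x1=(1.4215, 1.8906, -1.7085)
step 23: x0=(1.9403, 1.3624, -0.6220) x1=(1.4396, 1.8970, -1.7154)
step 24: x0=(1.9470, 1.3579, -0.6244) x1=(1.4577, 1.9034, -1.7222)
step 25: x0=(1.9536, 1.3536, -0.6270) x1=(1.4760, 1.9097, -1.7288)
step 26: x0=(1.9600, 1.3494, -0.6299) x1=(1.4943, 1.9159, -1.7353)
step 27: x0=(1.9664, 1.3453, -0.6330) x1=(1.5126, 1.9220, -1.7416)
step 28: x0=(1.9726, 1.3413, -0.6363) x1=(1.5310, 1.9281, -1.7478)
step 29: x0=(1.9788, 1.3374, -0.6399) x1=(1.5495, 1.9341, -1.7539)
step 30: x0=(1.9848, 1.3337, -0.6437) x1=(1.5680, 1.9400, -1.7598)
step 31: x0=(1.9908, 1.3301, -0.6478) x1=(1.5866, 1.9459, -1.7656)
step 32: x0=(1.9967, 1.3266, -0.6520) x1=(1.6052, 1.9516, -1.7712)
step 33: x0=(2.0025, 1.3232, -0.6565) x1=(1.6239, 1.9573, -1.7767)
step 34: x0=(2.0083, 1.3200, -0.6613) x1=(1.6426, 1.9629, -1.7821)
step 35: x0=(2.0140, 1.3169, -0.6662) x1=(1.6613, 1.9685, -1.7873)
step 36: x0=(2.0196, 1.3139, -0.6714) x1=(1.6801, 1.9739, -1.7924)
step 37: x0=(2.0251, 1.3111, -0.6768) x1=(1.6990, 1.9793, -1.7974)
step 38: x0=(2.0306, 1.3083, -0.6824) x1=(1.7179, 1.9846, -1.8022)

yes, particle 1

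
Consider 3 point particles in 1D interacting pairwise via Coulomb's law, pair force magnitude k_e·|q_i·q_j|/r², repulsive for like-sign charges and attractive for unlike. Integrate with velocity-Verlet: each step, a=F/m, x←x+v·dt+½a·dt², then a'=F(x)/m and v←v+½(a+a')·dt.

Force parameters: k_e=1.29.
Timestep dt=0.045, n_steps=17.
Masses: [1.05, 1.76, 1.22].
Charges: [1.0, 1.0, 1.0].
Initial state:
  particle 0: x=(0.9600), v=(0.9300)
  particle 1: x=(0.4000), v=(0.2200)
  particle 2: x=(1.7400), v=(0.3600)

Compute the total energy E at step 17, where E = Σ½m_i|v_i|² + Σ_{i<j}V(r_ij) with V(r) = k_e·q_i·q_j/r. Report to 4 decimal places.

step 0: x0=(0.9600) x1=(0.4000) x2=(1.7400)
step 1: x0=(1.0038) x1=(0.4071) x2=(1.7586)
step 2: x0=(1.0502) x1=(0.4093) x2=(1.7820)
step 3: x0=(1.0980) x1=(0.4070) x2=(1.8107)
step 4: x0=(1.1461) x1=(0.4009) x2=(1.8446)
step 5: x0=(1.1936) x1=(0.3914) x2=(1.8839)
step 6: x0=(1.2397) x1=(0.3789) x2=(1.9287)
step 7: x0=(1.2840) x1=(0.3638) x2=(1.9789)
step 8: x0=(1.3260) x1=(0.3464) x2=(2.0344)
step 9: x0=(1.3657) x1=(0.3269) x2=(2.0948)
step 10: x0=(1.4030) x1=(0.3055) x2=(2.1600)
step 11: x0=(1.4381) x1=(0.2825) x2=(2.2296)
step 12: x0=(1.4710) x1=(0.2580) x2=(2.3031)
step 13: x0=(1.5020) x1=(0.2321) x2=(2.3802)
step 14: x0=(1.5313) x1=(0.2050) x2=(2.4606)
step 15: x0=(1.5592) x1=(0.1768) x2=(2.5438)
step 16: x0=(1.5858) x1=(0.1475) x2=(2.6297)
step 17: x0=(1.6113) x1=(0.1172) x2=(2.7179)
step 0 velocities: v0=(0.9300) v1=(0.2200) v2=(0.3600)
step 0: KE=0.5757, PE=4.9201, E=5.4958
step 17 velocities: v0=(0.5570) v1=(-0.6820) v2=(1.9823)
step 17: KE=2.9693, PE=2.5252, E=5.4945

5.4945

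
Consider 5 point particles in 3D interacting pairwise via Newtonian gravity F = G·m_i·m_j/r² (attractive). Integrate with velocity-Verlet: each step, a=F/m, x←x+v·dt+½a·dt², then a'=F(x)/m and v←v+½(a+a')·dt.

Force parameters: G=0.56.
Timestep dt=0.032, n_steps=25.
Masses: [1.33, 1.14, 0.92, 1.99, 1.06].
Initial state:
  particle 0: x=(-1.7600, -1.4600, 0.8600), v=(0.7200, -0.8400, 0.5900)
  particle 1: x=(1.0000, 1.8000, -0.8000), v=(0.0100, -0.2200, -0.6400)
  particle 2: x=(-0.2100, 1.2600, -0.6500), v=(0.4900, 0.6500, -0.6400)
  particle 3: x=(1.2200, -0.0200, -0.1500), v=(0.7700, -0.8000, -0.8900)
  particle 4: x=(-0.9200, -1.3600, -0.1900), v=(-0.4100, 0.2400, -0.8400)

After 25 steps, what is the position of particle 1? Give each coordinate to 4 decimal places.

step 0: x0=(-1.7600, -1.4600, 0.8600) x1=(1.0000, 1.8000, -0.8000) x2=(-0.2100, 1.2600, -0.6500) x3=(1.2200, -0.0200, -0.1500) x4=(-0.9200, -1.3600, -0.1900)
step 1: x0=(-1.7368, -1.4868, 0.8787) x1=(1.0002, 1.7927, -0.8204) x2=(-0.1941, 1.2807, -0.6704) x3=(1.2445, -0.0455, -0.1785) x4=(-0.9332, -1.3522, -0.2167)
step 2: x0=(-1.7133, -1.5135, 0.8971) x1=(1.0001, 1.7850, -0.8407) x2=(-0.1776, 1.3013, -0.6908) x3=(1.2688, -0.0709, -0.2071) x4=(-0.9464, -1.3443, -0.2431)
step 3: x0=(-1.6895, -1.5401, 0.9152) x1=(0.9997, 1.7768, -0.8608) x2=(-0.1607, 1.3217, -0.7111) x3=(1.2928, -0.0960, -0.2358) x4=(-0.9596, -1.3363, -0.2692)
step 4: x0=(-1.6654, -1.5665, 0.9330) x1=(0.9989, 1.7682, -0.8807) x2=(-0.1433, 1.3419, -0.7314) x3=(1.3166, -0.1210, -0.2645) x4=(-0.9728, -1.3281, -0.2950)
step 5: x0=(-1.6411, -1.5928, 0.9504) x1=(0.9979, 1.7591, -0.9005) x2=(-0.1253, 1.3621, -0.7517) x3=(1.3401, -0.1459, -0.2932) x4=(-0.9860, -1.3198, -0.3205)
step 6: x0=(-1.6165, -1.6189, 0.9675) x1=(0.9965, 1.7495, -0.9201) x2=(-0.1067, 1.3821, -0.7719) x3=(1.3634, -0.1706, -0.3221) x4=(-0.9992, -1.3113, -0.3457)
step 7: x0=(-1.5917, -1.6449, 0.9844) x1=(0.9948, 1.7396, -0.9396) x2=(-0.0876, 1.4019, -0.7920) x3=(1.3865, -0.1951, -0.3509) x4=(-1.0123, -1.3028, -0.3706)
step 8: x0=(-1.5667, -1.6708, 1.0009) x1=(0.9927, 1.7292, -0.9590) x2=(-0.0679, 1.4216, -0.8122) x3=(1.4093, -0.2194, -0.3798) x4=(-1.0254, -1.2942, -0.3952)
step 9: x0=(-1.5415, -1.6965, 1.0171) x1=(0.9902, 1.7183, -0.9782) x2=(-0.0476, 1.4412, -0.8323) x3=(1.4320, -0.2436, -0.4088) x4=(-1.0384, -1.2855, -0.4196)
step 10: x0=(-1.5161, -1.7220, 1.0331) x1=(0.9872, 1.7071, -0.9972) x2=(-0.0267, 1.4607, -0.8525) x3=(1.4543, -0.2677, -0.4378) x4=(-1.0513, -1.2767, -0.4436)
step 11: x0=(-1.4906, -1.7474, 1.0487) x1=(0.9839, 1.6954, -1.0161) x2=(-0.0051, 1.4800, -0.8727) x3=(1.4765, -0.2916, -0.4668) x4=(-1.0641, -1.2679, -0.4675)
step 12: x0=(-1.4649, -1.7727, 1.0641) x1=(0.9800, 1.6833, -1.0349) x2=(0.0171, 1.4993, -0.8928) x3=(1.4985, -0.3153, -0.4958) x4=(-1.0767, -1.2590, -0.4910)
step 13: x0=(-1.4390, -1.7978, 1.0793) x1=(0.9757, 1.6708, -1.0534) x2=(0.0402, 1.5184, -0.9131) x3=(1.5202, -0.3389, -0.5249) x4=(-1.0893, -1.2500, -0.5144)
step 14: x0=(-1.4131, -1.8228, 1.0941) x1=(0.9708, 1.6580, -1.0718) x2=(0.0639, 1.5373, -0.9333) x3=(1.5417, -0.3623, -0.5540) x4=(-1.1016, -1.2409, -0.5375)
step 15: x0=(-1.3870, -1.8476, 1.1088) x1=(0.9653, 1.6448, -1.0901) x2=(0.0886, 1.5561, -0.9536) x3=(1.5630, -0.3855, -0.5831) x4=(-1.1139, -1.2318, -0.5604)
step 16: x0=(-1.3607, -1.8723, 1.1232) x1=(0.9592, 1.6312, -1.1081) x2=(0.1140, 1.5748, -0.9740) x3=(1.5842, -0.4087, -0.6123) x4=(-1.1260, -1.2227, -0.5831)
step 17: x0=(-1.3344, -1.8968, 1.1373) x1=(0.9524, 1.6173, -1.1260) x2=(0.1405, 1.5932, -0.9945) x3=(1.6051, -0.4316, -0.6414) x4=(-1.1379, -1.2135, -0.6056)
step 18: x0=(-1.3080, -1.9212, 1.1513) x1=(0.9449, 1.6030, -1.1436) x2=(0.1679, 1.6115, -1.0150) x3=(1.6258, -0.4544, -0.6706) x4=(-1.1497, -1.2042, -0.6280)
step 19: x0=(-1.2814, -1.9455, 1.1650) x1=(0.9365, 1.5885, -1.1611) x2=(0.1965, 1.6295, -1.0357) x3=(1.6463, -0.4771, -0.6998) x4=(-1.1613, -1.1949, -0.6501)
step 20: x0=(-1.2548, -1.9696, 1.1785) x1=(0.9273, 1.5738, -1.1783) x2=(0.2262, 1.6473, -1.0566) x3=(1.6666, -0.4996, -0.7290) x4=(-1.1727, -1.1856, -0.6721)
step 21: x0=(-1.2281, -1.9937, 1.1918) x1=(0.9171, 1.5589, -1.1953) x2=(0.2573, 1.6647, -1.0776) x3=(1.6867, -0.5220, -0.7582) x4=(-1.1839, -1.1762, -0.6939)
step 22: x0=(-1.2012, -2.0175, 1.2049) x1=(0.9058, 1.5440, -1.2120) x2=(0.2898, 1.6816, -1.0988) x3=(1.7066, -0.5442, -0.7874) x4=(-1.1950, -1.1667, -0.7156)
step 23: x0=(-1.1744, -2.0413, 1.2178) x1=(0.8933, 1.5290, -1.2284) x2=(0.3239, 1.6980, -1.1202) x3=(1.7263, -0.5663, -0.8166) x4=(-1.2059, -1.1572, -0.7372)
step 24: x0=(-1.1474, -2.0649, 1.2305) x1=(0.8795, 1.5142, -1.2445) x2=(0.3597, 1.7137, -1.1419) x3=(1.7458, -0.5882, -0.8458) x4=(-1.2166, -1.1477, -0.7586)
step 25: x0=(-1.1203, -2.0884, 1.2431) x1=(0.8642, 1.4997, -1.2603) x2=(0.3974, 1.7284, -1.1640) x3=(1.7652, -0.6100, -0.8750) x4=(-1.2271, -1.1381, -0.7799)

(0.8642, 1.4997, -1.2603)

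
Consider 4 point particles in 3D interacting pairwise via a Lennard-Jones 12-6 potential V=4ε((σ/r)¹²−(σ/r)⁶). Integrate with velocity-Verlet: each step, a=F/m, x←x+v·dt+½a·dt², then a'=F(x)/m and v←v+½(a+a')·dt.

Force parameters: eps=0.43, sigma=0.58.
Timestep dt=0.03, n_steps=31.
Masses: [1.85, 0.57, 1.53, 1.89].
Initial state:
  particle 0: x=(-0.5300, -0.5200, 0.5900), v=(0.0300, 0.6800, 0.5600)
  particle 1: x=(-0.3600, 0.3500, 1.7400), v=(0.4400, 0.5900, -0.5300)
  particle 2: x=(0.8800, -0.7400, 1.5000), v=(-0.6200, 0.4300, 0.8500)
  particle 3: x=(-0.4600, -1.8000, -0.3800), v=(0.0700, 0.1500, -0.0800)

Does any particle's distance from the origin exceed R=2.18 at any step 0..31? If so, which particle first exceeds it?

yes, particle 2

step 0: x0=(-0.5300, -0.5200, 0.5900) x1=(-0.3600, 0.3500, 1.7400) x2=(0.8800, -0.7400, 1.5000) x3=(-0.4600, -1.8000, -0.3800)
step 1: x0=(-0.5291, -0.4996, 0.6068) x1=(-0.3468, 0.3677, 1.7241) x2=(0.8614, -0.7271, 1.5255) x3=(-0.4579, -1.7955, -0.3824)
step 2: x0=(-0.5282, -0.4792, 0.6236) x1=(-0.3336, 0.3853, 1.7081) x2=(0.8428, -0.7142, 1.5510) x3=(-0.4558, -1.7910, -0.3848)
step 3: x0=(-0.5273, -0.4588, 0.6405) x1=(-0.3204, 0.4029, 1.6921) x2=(0.8242, -0.7013, 1.5765) x3=(-0.4537, -1.7865, -0.3872)
step 4: x0=(-0.5263, -0.4384, 0.6573) x1=(-0.3071, 0.4204, 1.6760) x2=(0.8055, -0.6884, 1.6020) x3=(-0.4516, -1.7820, -0.3896)
step 5: x0=(-0.5254, -0.4179, 0.6742) x1=(-0.2939, 0.4379, 1.6599) x2=(0.7869, -0.6754, 1.6275) x3=(-0.4495, -1.7774, -0.3920)
step 6: x0=(-0.5245, -0.3975, 0.6910) x1=(-0.2807, 0.4553, 1.6437) x2=(0.7682, -0.6625, 1.6529) x3=(-0.4474, -1.7729, -0.3943)
step 7: x0=(-0.5235, -0.3770, 0.7079) x1=(-0.2674, 0.4726, 1.6275) x2=(0.7495, -0.6495, 1.6784) x3=(-0.4453, -1.7684, -0.3967)
step 8: x0=(-0.5226, -0.3566, 0.7249) x1=(-0.2542, 0.4898, 1.6112) x2=(0.7308, -0.6366, 1.7039) x3=(-0.4432, -1.7639, -0.3991)
step 9: x0=(-0.5216, -0.3361, 0.7418) x1=(-0.2410, 0.5069, 1.5947) x2=(0.7121, -0.6236, 1.7294) x3=(-0.4411, -1.7593, -0.4015)
step 10: x0=(-0.5206, -0.3155, 0.7588) x1=(-0.2277, 0.5238, 1.5782) x2=(0.6934, -0.6106, 1.7548) x3=(-0.4390, -1.7548, -0.4038)
step 11: x0=(-0.5196, -0.2950, 0.7759) x1=(-0.2145, 0.5407, 1.5616) x2=(0.6747, -0.5976, 1.7803) x3=(-0.4369, -1.7503, -0.4062)
step 12: x0=(-0.5185, -0.2744, 0.7929) x1=(-0.2013, 0.5573, 1.5449) x2=(0.6559, -0.5846, 1.8057) x3=(-0.4348, -1.7457, -0.4086)
step 13: x0=(-0.5175, -0.2538, 0.8101) x1=(-0.1881, 0.5738, 1.5280) x2=(0.6371, -0.5716, 1.8312) x3=(-0.4327, -1.7412, -0.4109)
step 14: x0=(-0.5164, -0.2331, 0.8272) x1=(-0.1750, 0.5901, 1.5110) x2=(0.6183, -0.5586, 1.8566) x3=(-0.4306, -1.7366, -0.4133)
step 15: x0=(-0.5153, -0.2123, 0.8444) x1=(-0.1619, 0.6061, 1.4939) x2=(0.5995, -0.5455, 1.8820) x3=(-0.4285, -1.7321, -0.4157)
step 16: x0=(-0.5141, -0.1915, 0.8617) x1=(-0.1489, 0.6219, 1.4766) x2=(0.5807, -0.5324, 1.9074) x3=(-0.4264, -1.7276, -0.4180)
step 17: x0=(-0.5130, -0.1706, 0.8791) x1=(-0.1360, 0.6374, 1.4591) x2=(0.5619, -0.5194, 1.9328) x3=(-0.4243, -1.7230, -0.4204)
step 18: x0=(-0.5117, -0.1497, 0.8965) x1=(-0.1232, 0.6525, 1.4414) x2=(0.5430, -0.5062, 1.9582) x3=(-0.4222, -1.7185, -0.4228)
step 19: x0=(-0.5104, -0.1286, 0.9139) x1=(-0.1106, 0.6673, 1.4236) x2=(0.5241, -0.4931, 1.9835) x3=(-0.4201, -1.7139, -0.4251)
step 20: x0=(-0.5091, -0.1074, 0.9315) x1=(-0.0981, 0.6817, 1.4055) x2=(0.5052, -0.4800, 2.0089) x3=(-0.4180, -1.7094, -0.4275)
step 21: x0=(-0.5076, -0.0861, 0.9492) x1=(-0.0858, 0.6956, 1.3871) x2=(0.4863, -0.4668, 2.0342) x3=(-0.4159, -1.7048, -0.4298)
step 22: x0=(-0.5061, -0.0647, 0.9669) x1=(-0.0737, 0.7090, 1.3685) x2=(0.4674, -0.4536, 2.0595) x3=(-0.4138, -1.7003, -0.4322)
step 23: x0=(-0.5045, -0.0431, 0.9847) x1=(-0.0619, 0.7218, 1.3497) x2=(0.4485, -0.4405, 2.0848) x3=(-0.4117, -1.6957, -0.4346)
step 24: x0=(-0.5028, -0.0213, 1.0027) x1=(-0.0505, 0.7339, 1.3306) x2=(0.4295, -0.4272, 2.1101) x3=(-0.4096, -1.6912, -0.4369)
step 25: x0=(-0.5009, 0.0007, 1.0207) x1=(-0.0395, 0.7454, 1.3112) x2=(0.4106, -0.4140, 2.1353) x3=(-0.4075, -1.6866, -0.4393)
step 26: x0=(-0.4989, 0.0230, 1.0388) x1=(-0.0289, 0.7560, 1.2915) x2=(0.3916, -0.4008, 2.1606) x3=(-0.4054, -1.6821, -0.4416)
step 27: x0=(-0.4967, 0.0455, 1.0571) x1=(-0.0189, 0.7657, 1.2715) x2=(0.3726, -0.3875, 2.1858) x3=(-0.4033, -1.6775, -0.4440)
step 28: x0=(-0.4943, 0.0683, 1.0754) x1=(-0.0095, 0.7745, 1.2513) x2=(0.3536, -0.3743, 2.2110) x3=(-0.4012, -1.6730, -0.4463)
step 29: x0=(-0.4916, 0.0914, 1.0938) x1=(-0.0008, 0.7822, 1.2309) x2=(0.3346, -0.3610, 2.2362) x3=(-0.3991, -1.6684, -0.4487)
step 30: x0=(-0.4887, 0.1149, 1.1123) x1=(0.0070, 0.7887, 1.2102) x2=(0.3156, -0.3477, 2.2614) x3=(-0.3970, -1.6638, -0.4510)
step 31: x0=(-0.4855, 0.1387, 1.1309) x1=(0.0139, 0.7939, 1.1893) x2=(0.2966, -0.3344, 2.2865) x3=(-0.3949, -1.6593, -0.4534)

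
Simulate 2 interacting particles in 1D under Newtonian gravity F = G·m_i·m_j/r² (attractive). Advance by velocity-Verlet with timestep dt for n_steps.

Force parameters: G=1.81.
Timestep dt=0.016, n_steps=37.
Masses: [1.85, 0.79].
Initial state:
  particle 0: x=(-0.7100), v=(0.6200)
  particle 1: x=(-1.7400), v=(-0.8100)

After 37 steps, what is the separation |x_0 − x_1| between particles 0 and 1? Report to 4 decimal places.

step 0: x0=(-0.7100) x1=(-1.7400)
step 1: x0=(-0.7003) x1=(-1.7526)
step 2: x0=(-0.6908) x1=(-1.7643)
step 3: x0=(-0.6817) x1=(-1.7754)
step 4: x0=(-0.6729) x1=(-1.7857)
step 5: x0=(-0.6644) x1=(-1.7953)
step 6: x0=(-0.6562) x1=(-1.8043)
step 7: x0=(-0.6483) x1=(-1.8126)
step 8: x0=(-0.6406) x1=(-1.8203)
step 9: x0=(-0.6332) x1=(-1.8273)
step 10: x0=(-0.6261) x1=(-1.8338)
step 11: x0=(-0.6192) x1=(-1.8397)
step 12: x0=(-0.6126) x1=(-1.8450)
step 13: x0=(-0.6061) x1=(-1.8497)
step 14: x0=(-0.6000) x1=(-1.8539)
step 15: x0=(-0.5940) x1=(-1.8575)
step 16: x0=(-0.5883) x1=(-1.8606)
step 17: x0=(-0.5829) x1=(-1.8632)
step 18: x0=(-0.5776) x1=(-1.8652)
step 19: x0=(-0.5726) x1=(-1.8667)
step 20: x0=(-0.5677) x1=(-1.8677)
step 21: x0=(-0.5631) x1=(-1.8682)
step 22: x0=(-0.5588) x1=(-1.8682)
step 23: x0=(-0.5546) x1=(-1.8677)
step 24: x0=(-0.5506) x1=(-1.8668)
step 25: x0=(-0.5469) x1=(-1.8653)
step 26: x0=(-0.5433) x1=(-1.8633)
step 27: x0=(-0.5400) x1=(-1.8608)
step 28: x0=(-0.5369) x1=(-1.8578)
step 29: x0=(-0.5340) x1=(-1.8544)
step 30: x0=(-0.5313) x1=(-1.8504)
step 31: x0=(-0.5288) x1=(-1.8460)
step 32: x0=(-0.5265) x1=(-1.8411)
step 33: x0=(-0.5244) x1=(-1.8356)
step 34: x0=(-0.5226) x1=(-1.8297)
step 35: x0=(-0.5209) x1=(-1.8233)
step 36: x0=(-0.5195) x1=(-1.8163)
step 37: x0=(-0.5183) x1=(-1.8089)

1.2906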